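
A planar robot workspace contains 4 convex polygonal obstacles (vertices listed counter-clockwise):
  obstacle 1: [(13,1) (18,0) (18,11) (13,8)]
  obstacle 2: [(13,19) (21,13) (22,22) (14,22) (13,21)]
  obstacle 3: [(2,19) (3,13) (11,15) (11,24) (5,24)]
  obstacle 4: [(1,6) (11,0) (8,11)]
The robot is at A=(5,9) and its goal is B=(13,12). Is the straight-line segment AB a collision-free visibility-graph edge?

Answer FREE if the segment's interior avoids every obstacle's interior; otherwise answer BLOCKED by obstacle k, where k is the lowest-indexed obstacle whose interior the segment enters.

Obstacle 1 [(13,1) (18,0) (18,11) (13,8)]:
  edge (13,1)–(18,0): clear
  edge (18,0)–(18,11): clear
  edge (18,11)–(13,8): clear
  edge (13,8)–(13,1): clear
  midpoint (9,21/2) outside
  → clear
Obstacle 2 [(13,19) (21,13) (22,22) (14,22) (13,21)]:
  edge (13,19)–(21,13): clear
  edge (21,13)–(22,22): clear
  edge (22,22)–(14,22): clear
  edge (14,22)–(13,21): clear
  edge (13,21)–(13,19): clear
  midpoint (9,21/2) outside
  → clear
Obstacle 3 [(2,19) (3,13) (11,15) (11,24) (5,24)]:
  edge (2,19)–(3,13): clear
  edge (3,13)–(11,15): clear
  edge (11,15)–(11,24): clear
  edge (11,24)–(5,24): clear
  edge (5,24)–(2,19): clear
  midpoint (9,21/2) outside
  → clear
Obstacle 4 [(1,6) (11,0) (8,11)]:
  edge (1,6)–(11,0): clear
  edge (11,0)–(8,11): crosses AB
  edge (8,11)–(1,6): crosses AB
  → BLOCKED

BLOCKED by obstacle 4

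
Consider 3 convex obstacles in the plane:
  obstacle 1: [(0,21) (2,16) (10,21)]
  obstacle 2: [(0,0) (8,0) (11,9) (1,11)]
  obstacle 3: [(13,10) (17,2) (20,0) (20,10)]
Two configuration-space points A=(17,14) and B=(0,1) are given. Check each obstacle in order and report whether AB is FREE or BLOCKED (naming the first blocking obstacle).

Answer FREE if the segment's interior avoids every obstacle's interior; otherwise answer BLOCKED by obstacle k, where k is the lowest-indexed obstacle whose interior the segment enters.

BLOCKED by obstacle 2

Obstacle 1 [(0,21) (2,16) (10,21)]:
  edge (0,21)–(2,16): clear
  edge (2,16)–(10,21): clear
  edge (10,21)–(0,21): clear
  midpoint (17/2,15/2) outside
  → clear
Obstacle 2 [(0,0) (8,0) (11,9) (1,11)]:
  edge (0,0)–(8,0): clear
  edge (8,0)–(11,9): clear
  edge (11,9)–(1,11): crosses AB
  edge (1,11)–(0,0): crosses AB
  → BLOCKED
Obstacle 3 [(13,10) (17,2) (20,0) (20,10)]:
  edge (13,10)–(17,2): clear
  edge (17,2)–(20,0): clear
  edge (20,0)–(20,10): clear
  edge (20,10)–(13,10): clear
  midpoint (17/2,15/2) outside
  → clear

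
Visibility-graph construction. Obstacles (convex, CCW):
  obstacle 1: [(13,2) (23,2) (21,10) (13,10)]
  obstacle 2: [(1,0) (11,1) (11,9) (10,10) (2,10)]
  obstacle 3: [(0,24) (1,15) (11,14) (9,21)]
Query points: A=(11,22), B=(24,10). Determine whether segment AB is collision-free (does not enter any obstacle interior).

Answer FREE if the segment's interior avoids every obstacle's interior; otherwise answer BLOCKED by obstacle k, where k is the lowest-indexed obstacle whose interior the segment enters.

Obstacle 1 [(13,2) (23,2) (21,10) (13,10)]:
  edge (13,2)–(23,2): clear
  edge (23,2)–(21,10): clear
  edge (21,10)–(13,10): clear
  edge (13,10)–(13,2): clear
  midpoint (35/2,16) outside
  → clear
Obstacle 2 [(1,0) (11,1) (11,9) (10,10) (2,10)]:
  edge (1,0)–(11,1): clear
  edge (11,1)–(11,9): clear
  edge (11,9)–(10,10): clear
  edge (10,10)–(2,10): clear
  edge (2,10)–(1,0): clear
  midpoint (35/2,16) outside
  → clear
Obstacle 3 [(0,24) (1,15) (11,14) (9,21)]:
  edge (0,24)–(1,15): clear
  edge (1,15)–(11,14): clear
  edge (11,14)–(9,21): clear
  edge (9,21)–(0,24): clear
  midpoint (35/2,16) outside
  → clear

FREE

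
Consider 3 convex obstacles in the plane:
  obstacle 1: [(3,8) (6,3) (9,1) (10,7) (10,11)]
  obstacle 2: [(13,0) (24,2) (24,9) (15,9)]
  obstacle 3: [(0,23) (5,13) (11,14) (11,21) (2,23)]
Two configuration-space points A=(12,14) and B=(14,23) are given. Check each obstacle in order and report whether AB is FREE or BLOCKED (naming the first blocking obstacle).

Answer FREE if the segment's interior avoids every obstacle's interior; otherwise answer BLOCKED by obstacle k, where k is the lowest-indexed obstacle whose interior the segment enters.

FREE

Obstacle 1 [(3,8) (6,3) (9,1) (10,7) (10,11)]:
  edge (3,8)–(6,3): clear
  edge (6,3)–(9,1): clear
  edge (9,1)–(10,7): clear
  edge (10,7)–(10,11): clear
  edge (10,11)–(3,8): clear
  midpoint (13,37/2) outside
  → clear
Obstacle 2 [(13,0) (24,2) (24,9) (15,9)]:
  edge (13,0)–(24,2): clear
  edge (24,2)–(24,9): clear
  edge (24,9)–(15,9): clear
  edge (15,9)–(13,0): clear
  midpoint (13,37/2) outside
  → clear
Obstacle 3 [(0,23) (5,13) (11,14) (11,21) (2,23)]:
  edge (0,23)–(5,13): clear
  edge (5,13)–(11,14): clear
  edge (11,14)–(11,21): clear
  edge (11,21)–(2,23): clear
  edge (2,23)–(0,23): clear
  midpoint (13,37/2) outside
  → clear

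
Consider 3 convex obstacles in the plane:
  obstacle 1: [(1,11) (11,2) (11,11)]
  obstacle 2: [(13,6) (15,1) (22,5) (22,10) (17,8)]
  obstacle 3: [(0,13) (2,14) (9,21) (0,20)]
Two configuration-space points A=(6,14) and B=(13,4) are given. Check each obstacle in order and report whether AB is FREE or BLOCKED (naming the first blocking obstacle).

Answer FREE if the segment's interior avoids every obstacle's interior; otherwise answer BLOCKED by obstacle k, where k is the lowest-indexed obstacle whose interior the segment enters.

Obstacle 1 [(1,11) (11,2) (11,11)]:
  edge (1,11)–(11,2): clear
  edge (11,2)–(11,11): crosses AB
  edge (11,11)–(1,11): crosses AB
  → BLOCKED
Obstacle 2 [(13,6) (15,1) (22,5) (22,10) (17,8)]:
  edge (13,6)–(15,1): clear
  edge (15,1)–(22,5): clear
  edge (22,5)–(22,10): clear
  edge (22,10)–(17,8): clear
  edge (17,8)–(13,6): clear
  midpoint (19/2,9) outside
  → clear
Obstacle 3 [(0,13) (2,14) (9,21) (0,20)]:
  edge (0,13)–(2,14): clear
  edge (2,14)–(9,21): clear
  edge (9,21)–(0,20): clear
  edge (0,20)–(0,13): clear
  midpoint (19/2,9) outside
  → clear

BLOCKED by obstacle 1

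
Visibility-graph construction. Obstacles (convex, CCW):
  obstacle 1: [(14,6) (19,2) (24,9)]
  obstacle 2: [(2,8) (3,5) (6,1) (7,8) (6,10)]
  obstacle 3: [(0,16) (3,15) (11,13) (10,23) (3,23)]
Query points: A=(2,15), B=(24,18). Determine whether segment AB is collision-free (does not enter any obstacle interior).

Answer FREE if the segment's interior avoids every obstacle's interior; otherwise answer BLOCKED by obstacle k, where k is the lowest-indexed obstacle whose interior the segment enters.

BLOCKED by obstacle 3

Obstacle 1 [(14,6) (19,2) (24,9)]:
  edge (14,6)–(19,2): clear
  edge (19,2)–(24,9): clear
  edge (24,9)–(14,6): clear
  midpoint (13,33/2) outside
  → clear
Obstacle 2 [(2,8) (3,5) (6,1) (7,8) (6,10)]:
  edge (2,8)–(3,5): clear
  edge (3,5)–(6,1): clear
  edge (6,1)–(7,8): clear
  edge (7,8)–(6,10): clear
  edge (6,10)–(2,8): clear
  midpoint (13,33/2) outside
  → clear
Obstacle 3 [(0,16) (3,15) (11,13) (10,23) (3,23)]:
  edge (0,16)–(3,15): crosses AB
  edge (3,15)–(11,13): clear
  edge (11,13)–(10,23): crosses AB
  edge (10,23)–(3,23): clear
  edge (3,23)–(0,16): clear
  → BLOCKED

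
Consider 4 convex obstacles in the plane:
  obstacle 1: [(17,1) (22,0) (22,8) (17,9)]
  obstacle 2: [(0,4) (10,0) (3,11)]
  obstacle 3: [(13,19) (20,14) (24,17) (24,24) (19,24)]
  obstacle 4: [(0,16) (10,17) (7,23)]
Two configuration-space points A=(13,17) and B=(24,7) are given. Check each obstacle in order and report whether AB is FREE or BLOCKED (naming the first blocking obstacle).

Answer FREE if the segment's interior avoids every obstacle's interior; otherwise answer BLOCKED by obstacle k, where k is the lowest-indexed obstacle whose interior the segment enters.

FREE

Obstacle 1 [(17,1) (22,0) (22,8) (17,9)]:
  edge (17,1)–(22,0): clear
  edge (22,0)–(22,8): clear
  edge (22,8)–(17,9): clear
  edge (17,9)–(17,1): clear
  midpoint (37/2,12) outside
  → clear
Obstacle 2 [(0,4) (10,0) (3,11)]:
  edge (0,4)–(10,0): clear
  edge (10,0)–(3,11): clear
  edge (3,11)–(0,4): clear
  midpoint (37/2,12) outside
  → clear
Obstacle 3 [(13,19) (20,14) (24,17) (24,24) (19,24)]:
  edge (13,19)–(20,14): clear
  edge (20,14)–(24,17): clear
  edge (24,17)–(24,24): clear
  edge (24,24)–(19,24): clear
  edge (19,24)–(13,19): clear
  midpoint (37/2,12) outside
  → clear
Obstacle 4 [(0,16) (10,17) (7,23)]:
  edge (0,16)–(10,17): clear
  edge (10,17)–(7,23): clear
  edge (7,23)–(0,16): clear
  midpoint (37/2,12) outside
  → clear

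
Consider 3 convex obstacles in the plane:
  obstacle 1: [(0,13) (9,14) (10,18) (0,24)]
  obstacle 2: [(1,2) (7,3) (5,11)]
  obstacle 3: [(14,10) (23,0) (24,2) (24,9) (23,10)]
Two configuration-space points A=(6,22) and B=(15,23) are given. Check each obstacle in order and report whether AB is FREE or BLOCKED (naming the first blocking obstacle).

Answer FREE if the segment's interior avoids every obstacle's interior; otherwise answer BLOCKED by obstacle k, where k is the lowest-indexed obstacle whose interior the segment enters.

Obstacle 1 [(0,13) (9,14) (10,18) (0,24)]:
  edge (0,13)–(9,14): clear
  edge (9,14)–(10,18): clear
  edge (10,18)–(0,24): clear
  edge (0,24)–(0,13): clear
  midpoint (21/2,45/2) outside
  → clear
Obstacle 2 [(1,2) (7,3) (5,11)]:
  edge (1,2)–(7,3): clear
  edge (7,3)–(5,11): clear
  edge (5,11)–(1,2): clear
  midpoint (21/2,45/2) outside
  → clear
Obstacle 3 [(14,10) (23,0) (24,2) (24,9) (23,10)]:
  edge (14,10)–(23,0): clear
  edge (23,0)–(24,2): clear
  edge (24,2)–(24,9): clear
  edge (24,9)–(23,10): clear
  edge (23,10)–(14,10): clear
  midpoint (21/2,45/2) outside
  → clear

FREE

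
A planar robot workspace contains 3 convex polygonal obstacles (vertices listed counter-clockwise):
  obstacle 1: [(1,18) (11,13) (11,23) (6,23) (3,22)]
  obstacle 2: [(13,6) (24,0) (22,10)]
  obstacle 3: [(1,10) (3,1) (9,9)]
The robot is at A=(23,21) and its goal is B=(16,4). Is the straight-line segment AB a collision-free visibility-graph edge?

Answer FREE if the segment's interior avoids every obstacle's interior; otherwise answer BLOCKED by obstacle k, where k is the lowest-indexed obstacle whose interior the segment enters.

Obstacle 1 [(1,18) (11,13) (11,23) (6,23) (3,22)]:
  edge (1,18)–(11,13): clear
  edge (11,13)–(11,23): clear
  edge (11,23)–(6,23): clear
  edge (6,23)–(3,22): clear
  edge (3,22)–(1,18): clear
  midpoint (39/2,25/2) outside
  → clear
Obstacle 2 [(13,6) (24,0) (22,10)]:
  edge (13,6)–(24,0): crosses AB
  edge (24,0)–(22,10): clear
  edge (22,10)–(13,6): crosses AB
  → BLOCKED
Obstacle 3 [(1,10) (3,1) (9,9)]:
  edge (1,10)–(3,1): clear
  edge (3,1)–(9,9): clear
  edge (9,9)–(1,10): clear
  midpoint (39/2,25/2) outside
  → clear

BLOCKED by obstacle 2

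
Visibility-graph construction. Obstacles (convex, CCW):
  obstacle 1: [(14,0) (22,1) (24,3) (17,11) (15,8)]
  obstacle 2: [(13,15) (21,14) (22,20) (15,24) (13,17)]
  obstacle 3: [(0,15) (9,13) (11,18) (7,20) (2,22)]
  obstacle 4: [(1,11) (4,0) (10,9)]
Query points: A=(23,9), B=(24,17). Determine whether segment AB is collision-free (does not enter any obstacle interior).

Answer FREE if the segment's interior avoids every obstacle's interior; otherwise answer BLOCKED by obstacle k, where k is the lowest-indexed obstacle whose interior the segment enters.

Obstacle 1 [(14,0) (22,1) (24,3) (17,11) (15,8)]:
  edge (14,0)–(22,1): clear
  edge (22,1)–(24,3): clear
  edge (24,3)–(17,11): clear
  edge (17,11)–(15,8): clear
  edge (15,8)–(14,0): clear
  midpoint (47/2,13) outside
  → clear
Obstacle 2 [(13,15) (21,14) (22,20) (15,24) (13,17)]:
  edge (13,15)–(21,14): clear
  edge (21,14)–(22,20): clear
  edge (22,20)–(15,24): clear
  edge (15,24)–(13,17): clear
  edge (13,17)–(13,15): clear
  midpoint (47/2,13) outside
  → clear
Obstacle 3 [(0,15) (9,13) (11,18) (7,20) (2,22)]:
  edge (0,15)–(9,13): clear
  edge (9,13)–(11,18): clear
  edge (11,18)–(7,20): clear
  edge (7,20)–(2,22): clear
  edge (2,22)–(0,15): clear
  midpoint (47/2,13) outside
  → clear
Obstacle 4 [(1,11) (4,0) (10,9)]:
  edge (1,11)–(4,0): clear
  edge (4,0)–(10,9): clear
  edge (10,9)–(1,11): clear
  midpoint (47/2,13) outside
  → clear

FREE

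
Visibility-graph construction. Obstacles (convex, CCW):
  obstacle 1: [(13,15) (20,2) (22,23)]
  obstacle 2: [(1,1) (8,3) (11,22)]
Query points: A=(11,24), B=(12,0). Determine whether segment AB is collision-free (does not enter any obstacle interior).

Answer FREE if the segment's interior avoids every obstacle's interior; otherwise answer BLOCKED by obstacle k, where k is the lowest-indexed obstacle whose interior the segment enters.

FREE

Obstacle 1 [(13,15) (20,2) (22,23)]:
  edge (13,15)–(20,2): clear
  edge (20,2)–(22,23): clear
  edge (22,23)–(13,15): clear
  midpoint (23/2,12) outside
  → clear
Obstacle 2 [(1,1) (8,3) (11,22)]:
  edge (1,1)–(8,3): clear
  edge (8,3)–(11,22): clear
  edge (11,22)–(1,1): clear
  midpoint (23/2,12) outside
  → clear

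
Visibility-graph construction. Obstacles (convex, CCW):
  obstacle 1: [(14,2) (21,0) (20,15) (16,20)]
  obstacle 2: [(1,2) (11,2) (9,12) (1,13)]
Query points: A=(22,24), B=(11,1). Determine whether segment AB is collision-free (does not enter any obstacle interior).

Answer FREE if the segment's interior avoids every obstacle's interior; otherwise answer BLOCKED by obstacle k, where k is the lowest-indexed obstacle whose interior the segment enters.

BLOCKED by obstacle 1

Obstacle 1 [(14,2) (21,0) (20,15) (16,20)]:
  edge (14,2)–(21,0): clear
  edge (21,0)–(20,15): clear
  edge (20,15)–(16,20): crosses AB
  edge (16,20)–(14,2): crosses AB
  → BLOCKED
Obstacle 2 [(1,2) (11,2) (9,12) (1,13)]:
  edge (1,2)–(11,2): clear
  edge (11,2)–(9,12): clear
  edge (9,12)–(1,13): clear
  edge (1,13)–(1,2): clear
  midpoint (33/2,25/2) outside
  → clear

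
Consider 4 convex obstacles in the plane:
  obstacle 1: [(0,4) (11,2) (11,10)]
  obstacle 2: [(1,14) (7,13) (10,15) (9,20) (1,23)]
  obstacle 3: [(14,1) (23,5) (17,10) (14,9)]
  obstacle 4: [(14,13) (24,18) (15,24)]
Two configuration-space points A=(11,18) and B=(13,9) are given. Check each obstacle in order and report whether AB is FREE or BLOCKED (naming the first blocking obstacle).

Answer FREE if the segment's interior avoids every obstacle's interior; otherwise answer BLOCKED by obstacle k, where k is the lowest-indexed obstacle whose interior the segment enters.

Obstacle 1 [(0,4) (11,2) (11,10)]:
  edge (0,4)–(11,2): clear
  edge (11,2)–(11,10): clear
  edge (11,10)–(0,4): clear
  midpoint (12,27/2) outside
  → clear
Obstacle 2 [(1,14) (7,13) (10,15) (9,20) (1,23)]:
  edge (1,14)–(7,13): clear
  edge (7,13)–(10,15): clear
  edge (10,15)–(9,20): clear
  edge (9,20)–(1,23): clear
  edge (1,23)–(1,14): clear
  midpoint (12,27/2) outside
  → clear
Obstacle 3 [(14,1) (23,5) (17,10) (14,9)]:
  edge (14,1)–(23,5): clear
  edge (23,5)–(17,10): clear
  edge (17,10)–(14,9): clear
  edge (14,9)–(14,1): clear
  midpoint (12,27/2) outside
  → clear
Obstacle 4 [(14,13) (24,18) (15,24)]:
  edge (14,13)–(24,18): clear
  edge (24,18)–(15,24): clear
  edge (15,24)–(14,13): clear
  midpoint (12,27/2) outside
  → clear

FREE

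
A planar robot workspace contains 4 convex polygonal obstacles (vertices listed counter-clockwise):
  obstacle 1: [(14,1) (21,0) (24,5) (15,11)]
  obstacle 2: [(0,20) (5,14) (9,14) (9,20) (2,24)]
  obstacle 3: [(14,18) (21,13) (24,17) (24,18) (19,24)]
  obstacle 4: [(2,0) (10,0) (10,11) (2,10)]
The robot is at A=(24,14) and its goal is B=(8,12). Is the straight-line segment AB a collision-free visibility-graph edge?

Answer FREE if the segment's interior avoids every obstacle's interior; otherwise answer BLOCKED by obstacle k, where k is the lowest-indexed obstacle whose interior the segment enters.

BLOCKED by obstacle 3

Obstacle 1 [(14,1) (21,0) (24,5) (15,11)]:
  edge (14,1)–(21,0): clear
  edge (21,0)–(24,5): clear
  edge (24,5)–(15,11): clear
  edge (15,11)–(14,1): clear
  midpoint (16,13) outside
  → clear
Obstacle 2 [(0,20) (5,14) (9,14) (9,20) (2,24)]:
  edge (0,20)–(5,14): clear
  edge (5,14)–(9,14): clear
  edge (9,14)–(9,20): clear
  edge (9,20)–(2,24): clear
  edge (2,24)–(0,20): clear
  midpoint (16,13) outside
  → clear
Obstacle 3 [(14,18) (21,13) (24,17) (24,18) (19,24)]:
  edge (14,18)–(21,13): crosses AB
  edge (21,13)–(24,17): crosses AB
  edge (24,17)–(24,18): clear
  edge (24,18)–(19,24): clear
  edge (19,24)–(14,18): clear
  → BLOCKED
Obstacle 4 [(2,0) (10,0) (10,11) (2,10)]:
  edge (2,0)–(10,0): clear
  edge (10,0)–(10,11): clear
  edge (10,11)–(2,10): clear
  edge (2,10)–(2,0): clear
  midpoint (16,13) outside
  → clear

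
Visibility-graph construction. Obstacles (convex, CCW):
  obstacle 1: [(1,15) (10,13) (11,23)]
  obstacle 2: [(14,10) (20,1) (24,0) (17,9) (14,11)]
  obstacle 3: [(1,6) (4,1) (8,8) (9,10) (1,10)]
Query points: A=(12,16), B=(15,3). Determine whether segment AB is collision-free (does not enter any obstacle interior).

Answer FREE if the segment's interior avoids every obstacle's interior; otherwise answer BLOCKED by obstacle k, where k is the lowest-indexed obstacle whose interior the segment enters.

Obstacle 1 [(1,15) (10,13) (11,23)]:
  edge (1,15)–(10,13): clear
  edge (10,13)–(11,23): clear
  edge (11,23)–(1,15): clear
  midpoint (27/2,19/2) outside
  → clear
Obstacle 2 [(14,10) (20,1) (24,0) (17,9) (14,11)]:
  edge (14,10)–(20,1): clear
  edge (20,1)–(24,0): clear
  edge (24,0)–(17,9): clear
  edge (17,9)–(14,11): clear
  edge (14,11)–(14,10): clear
  midpoint (27/2,19/2) outside
  → clear
Obstacle 3 [(1,6) (4,1) (8,8) (9,10) (1,10)]:
  edge (1,6)–(4,1): clear
  edge (4,1)–(8,8): clear
  edge (8,8)–(9,10): clear
  edge (9,10)–(1,10): clear
  edge (1,10)–(1,6): clear
  midpoint (27/2,19/2) outside
  → clear

FREE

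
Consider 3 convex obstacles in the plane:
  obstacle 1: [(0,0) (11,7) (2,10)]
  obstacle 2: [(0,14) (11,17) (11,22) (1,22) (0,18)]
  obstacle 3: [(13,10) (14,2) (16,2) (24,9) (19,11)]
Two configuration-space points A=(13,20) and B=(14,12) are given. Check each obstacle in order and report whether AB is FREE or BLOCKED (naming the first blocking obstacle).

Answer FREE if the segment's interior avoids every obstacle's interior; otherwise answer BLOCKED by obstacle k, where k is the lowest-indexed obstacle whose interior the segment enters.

Obstacle 1 [(0,0) (11,7) (2,10)]:
  edge (0,0)–(11,7): clear
  edge (11,7)–(2,10): clear
  edge (2,10)–(0,0): clear
  midpoint (27/2,16) outside
  → clear
Obstacle 2 [(0,14) (11,17) (11,22) (1,22) (0,18)]:
  edge (0,14)–(11,17): clear
  edge (11,17)–(11,22): clear
  edge (11,22)–(1,22): clear
  edge (1,22)–(0,18): clear
  edge (0,18)–(0,14): clear
  midpoint (27/2,16) outside
  → clear
Obstacle 3 [(13,10) (14,2) (16,2) (24,9) (19,11)]:
  edge (13,10)–(14,2): clear
  edge (14,2)–(16,2): clear
  edge (16,2)–(24,9): clear
  edge (24,9)–(19,11): clear
  edge (19,11)–(13,10): clear
  midpoint (27/2,16) outside
  → clear

FREE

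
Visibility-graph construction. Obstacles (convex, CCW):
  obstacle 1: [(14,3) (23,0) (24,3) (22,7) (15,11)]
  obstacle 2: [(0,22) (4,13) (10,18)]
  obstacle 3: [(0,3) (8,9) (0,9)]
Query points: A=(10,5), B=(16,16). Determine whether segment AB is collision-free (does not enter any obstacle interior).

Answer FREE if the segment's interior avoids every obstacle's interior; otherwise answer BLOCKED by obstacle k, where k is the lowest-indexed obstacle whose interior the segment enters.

Obstacle 1 [(14,3) (23,0) (24,3) (22,7) (15,11)]:
  edge (14,3)–(23,0): clear
  edge (23,0)–(24,3): clear
  edge (24,3)–(22,7): clear
  edge (22,7)–(15,11): clear
  edge (15,11)–(14,3): clear
  midpoint (13,21/2) outside
  → clear
Obstacle 2 [(0,22) (4,13) (10,18)]:
  edge (0,22)–(4,13): clear
  edge (4,13)–(10,18): clear
  edge (10,18)–(0,22): clear
  midpoint (13,21/2) outside
  → clear
Obstacle 3 [(0,3) (8,9) (0,9)]:
  edge (0,3)–(8,9): clear
  edge (8,9)–(0,9): clear
  edge (0,9)–(0,3): clear
  midpoint (13,21/2) outside
  → clear

FREE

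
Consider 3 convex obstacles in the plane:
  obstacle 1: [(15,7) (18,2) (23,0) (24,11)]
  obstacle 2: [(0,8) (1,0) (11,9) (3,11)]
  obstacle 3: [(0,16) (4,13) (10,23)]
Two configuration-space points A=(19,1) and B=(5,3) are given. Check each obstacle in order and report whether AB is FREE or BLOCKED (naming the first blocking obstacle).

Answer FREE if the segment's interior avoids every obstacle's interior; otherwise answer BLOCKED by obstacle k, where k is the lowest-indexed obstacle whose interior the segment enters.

Obstacle 1 [(15,7) (18,2) (23,0) (24,11)]:
  edge (15,7)–(18,2): clear
  edge (18,2)–(23,0): clear
  edge (23,0)–(24,11): clear
  edge (24,11)–(15,7): clear
  midpoint (12,2) outside
  → clear
Obstacle 2 [(0,8) (1,0) (11,9) (3,11)]:
  edge (0,8)–(1,0): clear
  edge (1,0)–(11,9): clear
  edge (11,9)–(3,11): clear
  edge (3,11)–(0,8): clear
  midpoint (12,2) outside
  → clear
Obstacle 3 [(0,16) (4,13) (10,23)]:
  edge (0,16)–(4,13): clear
  edge (4,13)–(10,23): clear
  edge (10,23)–(0,16): clear
  midpoint (12,2) outside
  → clear

FREE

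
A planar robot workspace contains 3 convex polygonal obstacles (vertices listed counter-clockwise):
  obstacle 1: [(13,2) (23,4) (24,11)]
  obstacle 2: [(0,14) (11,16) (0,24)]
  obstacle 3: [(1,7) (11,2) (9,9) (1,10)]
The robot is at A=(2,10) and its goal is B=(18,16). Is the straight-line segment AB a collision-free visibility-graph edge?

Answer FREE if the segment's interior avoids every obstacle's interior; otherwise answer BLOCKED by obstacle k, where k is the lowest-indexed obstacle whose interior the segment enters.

Obstacle 1 [(13,2) (23,4) (24,11)]:
  edge (13,2)–(23,4): clear
  edge (23,4)–(24,11): clear
  edge (24,11)–(13,2): clear
  midpoint (10,13) outside
  → clear
Obstacle 2 [(0,14) (11,16) (0,24)]:
  edge (0,14)–(11,16): clear
  edge (11,16)–(0,24): clear
  edge (0,24)–(0,14): clear
  midpoint (10,13) outside
  → clear
Obstacle 3 [(1,7) (11,2) (9,9) (1,10)]:
  edge (1,7)–(11,2): clear
  edge (11,2)–(9,9): clear
  edge (9,9)–(1,10): clear
  edge (1,10)–(1,7): clear
  midpoint (10,13) outside
  → clear

FREE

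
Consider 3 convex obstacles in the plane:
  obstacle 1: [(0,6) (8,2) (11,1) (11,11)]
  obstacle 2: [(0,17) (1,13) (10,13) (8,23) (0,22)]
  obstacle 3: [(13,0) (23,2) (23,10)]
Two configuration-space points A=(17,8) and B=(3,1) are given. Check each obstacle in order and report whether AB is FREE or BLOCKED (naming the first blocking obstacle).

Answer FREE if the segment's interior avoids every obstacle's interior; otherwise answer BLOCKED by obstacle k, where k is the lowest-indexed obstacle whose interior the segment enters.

Obstacle 1 [(0,6) (8,2) (11,1) (11,11)]:
  edge (0,6)–(8,2): crosses AB
  edge (8,2)–(11,1): clear
  edge (11,1)–(11,11): crosses AB
  edge (11,11)–(0,6): clear
  → BLOCKED
Obstacle 2 [(0,17) (1,13) (10,13) (8,23) (0,22)]:
  edge (0,17)–(1,13): clear
  edge (1,13)–(10,13): clear
  edge (10,13)–(8,23): clear
  edge (8,23)–(0,22): clear
  edge (0,22)–(0,17): clear
  midpoint (10,9/2) outside
  → clear
Obstacle 3 [(13,0) (23,2) (23,10)]:
  edge (13,0)–(23,2): clear
  edge (23,2)–(23,10): clear
  edge (23,10)–(13,0): clear
  midpoint (10,9/2) outside
  → clear

BLOCKED by obstacle 1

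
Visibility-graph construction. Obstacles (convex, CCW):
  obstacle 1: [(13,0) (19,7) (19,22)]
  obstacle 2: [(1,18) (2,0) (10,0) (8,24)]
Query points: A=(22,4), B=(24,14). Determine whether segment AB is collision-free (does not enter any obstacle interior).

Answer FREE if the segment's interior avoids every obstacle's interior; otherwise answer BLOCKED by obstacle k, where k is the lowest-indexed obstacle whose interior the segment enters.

FREE

Obstacle 1 [(13,0) (19,7) (19,22)]:
  edge (13,0)–(19,7): clear
  edge (19,7)–(19,22): clear
  edge (19,22)–(13,0): clear
  midpoint (23,9) outside
  → clear
Obstacle 2 [(1,18) (2,0) (10,0) (8,24)]:
  edge (1,18)–(2,0): clear
  edge (2,0)–(10,0): clear
  edge (10,0)–(8,24): clear
  edge (8,24)–(1,18): clear
  midpoint (23,9) outside
  → clear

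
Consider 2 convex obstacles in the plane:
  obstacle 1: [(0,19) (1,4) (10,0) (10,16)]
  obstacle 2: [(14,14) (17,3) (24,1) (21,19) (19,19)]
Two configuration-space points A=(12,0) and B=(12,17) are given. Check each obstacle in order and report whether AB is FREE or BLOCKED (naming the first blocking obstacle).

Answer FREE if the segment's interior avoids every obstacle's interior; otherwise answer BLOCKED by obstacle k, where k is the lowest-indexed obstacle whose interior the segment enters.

Obstacle 1 [(0,19) (1,4) (10,0) (10,16)]:
  edge (0,19)–(1,4): clear
  edge (1,4)–(10,0): clear
  edge (10,0)–(10,16): clear
  edge (10,16)–(0,19): clear
  midpoint (12,17/2) outside
  → clear
Obstacle 2 [(14,14) (17,3) (24,1) (21,19) (19,19)]:
  edge (14,14)–(17,3): clear
  edge (17,3)–(24,1): clear
  edge (24,1)–(21,19): clear
  edge (21,19)–(19,19): clear
  edge (19,19)–(14,14): clear
  midpoint (12,17/2) outside
  → clear

FREE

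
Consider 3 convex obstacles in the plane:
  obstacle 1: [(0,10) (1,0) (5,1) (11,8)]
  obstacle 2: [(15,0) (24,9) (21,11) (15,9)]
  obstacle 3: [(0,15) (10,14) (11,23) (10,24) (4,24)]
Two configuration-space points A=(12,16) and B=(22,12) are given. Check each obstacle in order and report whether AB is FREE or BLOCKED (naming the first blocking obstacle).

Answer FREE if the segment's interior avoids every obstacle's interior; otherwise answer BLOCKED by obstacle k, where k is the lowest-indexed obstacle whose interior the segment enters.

Obstacle 1 [(0,10) (1,0) (5,1) (11,8)]:
  edge (0,10)–(1,0): clear
  edge (1,0)–(5,1): clear
  edge (5,1)–(11,8): clear
  edge (11,8)–(0,10): clear
  midpoint (17,14) outside
  → clear
Obstacle 2 [(15,0) (24,9) (21,11) (15,9)]:
  edge (15,0)–(24,9): clear
  edge (24,9)–(21,11): clear
  edge (21,11)–(15,9): clear
  edge (15,9)–(15,0): clear
  midpoint (17,14) outside
  → clear
Obstacle 3 [(0,15) (10,14) (11,23) (10,24) (4,24)]:
  edge (0,15)–(10,14): clear
  edge (10,14)–(11,23): clear
  edge (11,23)–(10,24): clear
  edge (10,24)–(4,24): clear
  edge (4,24)–(0,15): clear
  midpoint (17,14) outside
  → clear

FREE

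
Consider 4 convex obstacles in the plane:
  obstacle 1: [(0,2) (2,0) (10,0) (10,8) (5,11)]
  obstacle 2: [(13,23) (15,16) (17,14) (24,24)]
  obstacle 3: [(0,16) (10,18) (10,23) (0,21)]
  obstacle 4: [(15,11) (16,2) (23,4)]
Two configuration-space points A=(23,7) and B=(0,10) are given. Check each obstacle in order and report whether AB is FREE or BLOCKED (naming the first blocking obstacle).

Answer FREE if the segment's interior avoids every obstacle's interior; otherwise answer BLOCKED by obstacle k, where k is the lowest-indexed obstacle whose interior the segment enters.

BLOCKED by obstacle 1

Obstacle 1 [(0,2) (2,0) (10,0) (10,8) (5,11)]:
  edge (0,2)–(2,0): clear
  edge (2,0)–(10,0): clear
  edge (10,0)–(10,8): clear
  edge (10,8)–(5,11): crosses AB
  edge (5,11)–(0,2): crosses AB
  → BLOCKED
Obstacle 2 [(13,23) (15,16) (17,14) (24,24)]:
  edge (13,23)–(15,16): clear
  edge (15,16)–(17,14): clear
  edge (17,14)–(24,24): clear
  edge (24,24)–(13,23): clear
  midpoint (23/2,17/2) outside
  → clear
Obstacle 3 [(0,16) (10,18) (10,23) (0,21)]:
  edge (0,16)–(10,18): clear
  edge (10,18)–(10,23): clear
  edge (10,23)–(0,21): clear
  edge (0,21)–(0,16): clear
  midpoint (23/2,17/2) outside
  → clear
Obstacle 4 [(15,11) (16,2) (23,4)]:
  edge (15,11)–(16,2): crosses AB
  edge (16,2)–(23,4): clear
  edge (23,4)–(15,11): crosses AB
  → BLOCKED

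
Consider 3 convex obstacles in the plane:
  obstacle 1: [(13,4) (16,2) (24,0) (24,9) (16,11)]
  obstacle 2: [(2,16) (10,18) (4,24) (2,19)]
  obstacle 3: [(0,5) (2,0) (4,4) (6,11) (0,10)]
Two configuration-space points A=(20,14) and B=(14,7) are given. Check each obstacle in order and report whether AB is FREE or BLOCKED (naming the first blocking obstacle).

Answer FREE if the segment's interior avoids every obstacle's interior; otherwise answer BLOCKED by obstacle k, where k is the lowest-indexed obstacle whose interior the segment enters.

BLOCKED by obstacle 1

Obstacle 1 [(13,4) (16,2) (24,0) (24,9) (16,11)]:
  edge (13,4)–(16,2): clear
  edge (16,2)–(24,0): clear
  edge (24,0)–(24,9): clear
  edge (24,9)–(16,11): crosses AB
  edge (16,11)–(13,4): crosses AB
  → BLOCKED
Obstacle 2 [(2,16) (10,18) (4,24) (2,19)]:
  edge (2,16)–(10,18): clear
  edge (10,18)–(4,24): clear
  edge (4,24)–(2,19): clear
  edge (2,19)–(2,16): clear
  midpoint (17,21/2) outside
  → clear
Obstacle 3 [(0,5) (2,0) (4,4) (6,11) (0,10)]:
  edge (0,5)–(2,0): clear
  edge (2,0)–(4,4): clear
  edge (4,4)–(6,11): clear
  edge (6,11)–(0,10): clear
  edge (0,10)–(0,5): clear
  midpoint (17,21/2) outside
  → clear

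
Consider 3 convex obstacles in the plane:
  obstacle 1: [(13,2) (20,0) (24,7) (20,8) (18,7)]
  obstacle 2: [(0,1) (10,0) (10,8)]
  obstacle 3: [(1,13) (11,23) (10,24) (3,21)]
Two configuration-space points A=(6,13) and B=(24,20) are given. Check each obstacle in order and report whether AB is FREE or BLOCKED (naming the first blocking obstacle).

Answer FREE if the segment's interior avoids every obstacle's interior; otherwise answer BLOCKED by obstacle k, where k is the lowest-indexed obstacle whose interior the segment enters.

FREE

Obstacle 1 [(13,2) (20,0) (24,7) (20,8) (18,7)]:
  edge (13,2)–(20,0): clear
  edge (20,0)–(24,7): clear
  edge (24,7)–(20,8): clear
  edge (20,8)–(18,7): clear
  edge (18,7)–(13,2): clear
  midpoint (15,33/2) outside
  → clear
Obstacle 2 [(0,1) (10,0) (10,8)]:
  edge (0,1)–(10,0): clear
  edge (10,0)–(10,8): clear
  edge (10,8)–(0,1): clear
  midpoint (15,33/2) outside
  → clear
Obstacle 3 [(1,13) (11,23) (10,24) (3,21)]:
  edge (1,13)–(11,23): clear
  edge (11,23)–(10,24): clear
  edge (10,24)–(3,21): clear
  edge (3,21)–(1,13): clear
  midpoint (15,33/2) outside
  → clear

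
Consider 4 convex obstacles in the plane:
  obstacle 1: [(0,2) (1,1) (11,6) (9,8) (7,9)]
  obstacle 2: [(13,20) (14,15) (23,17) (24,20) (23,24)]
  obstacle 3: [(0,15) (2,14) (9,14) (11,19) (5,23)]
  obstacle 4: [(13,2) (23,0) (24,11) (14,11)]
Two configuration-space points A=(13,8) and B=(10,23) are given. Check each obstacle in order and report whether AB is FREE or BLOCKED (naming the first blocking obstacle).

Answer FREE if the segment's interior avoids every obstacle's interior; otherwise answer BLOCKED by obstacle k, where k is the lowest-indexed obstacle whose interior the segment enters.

Obstacle 1 [(0,2) (1,1) (11,6) (9,8) (7,9)]:
  edge (0,2)–(1,1): clear
  edge (1,1)–(11,6): clear
  edge (11,6)–(9,8): clear
  edge (9,8)–(7,9): clear
  edge (7,9)–(0,2): clear
  midpoint (23/2,31/2) outside
  → clear
Obstacle 2 [(13,20) (14,15) (23,17) (24,20) (23,24)]:
  edge (13,20)–(14,15): clear
  edge (14,15)–(23,17): clear
  edge (23,17)–(24,20): clear
  edge (24,20)–(23,24): clear
  edge (23,24)–(13,20): clear
  midpoint (23/2,31/2) outside
  → clear
Obstacle 3 [(0,15) (2,14) (9,14) (11,19) (5,23)]:
  edge (0,15)–(2,14): clear
  edge (2,14)–(9,14): clear
  edge (9,14)–(11,19): crosses AB
  edge (11,19)–(5,23): crosses AB
  edge (5,23)–(0,15): clear
  → BLOCKED
Obstacle 4 [(13,2) (23,0) (24,11) (14,11)]:
  edge (13,2)–(23,0): clear
  edge (23,0)–(24,11): clear
  edge (24,11)–(14,11): clear
  edge (14,11)–(13,2): clear
  midpoint (23/2,31/2) outside
  → clear

BLOCKED by obstacle 3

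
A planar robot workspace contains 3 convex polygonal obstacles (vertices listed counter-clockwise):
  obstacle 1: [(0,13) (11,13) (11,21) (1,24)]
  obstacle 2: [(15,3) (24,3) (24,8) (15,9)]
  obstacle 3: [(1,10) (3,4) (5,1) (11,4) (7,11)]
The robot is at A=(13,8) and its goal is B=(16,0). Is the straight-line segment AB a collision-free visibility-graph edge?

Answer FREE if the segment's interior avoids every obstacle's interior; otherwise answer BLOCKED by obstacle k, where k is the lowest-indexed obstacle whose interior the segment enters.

FREE

Obstacle 1 [(0,13) (11,13) (11,21) (1,24)]:
  edge (0,13)–(11,13): clear
  edge (11,13)–(11,21): clear
  edge (11,21)–(1,24): clear
  edge (1,24)–(0,13): clear
  midpoint (29/2,4) outside
  → clear
Obstacle 2 [(15,3) (24,3) (24,8) (15,9)]:
  edge (15,3)–(24,3): clear
  edge (24,3)–(24,8): clear
  edge (24,8)–(15,9): clear
  edge (15,9)–(15,3): clear
  midpoint (29/2,4) outside
  → clear
Obstacle 3 [(1,10) (3,4) (5,1) (11,4) (7,11)]:
  edge (1,10)–(3,4): clear
  edge (3,4)–(5,1): clear
  edge (5,1)–(11,4): clear
  edge (11,4)–(7,11): clear
  edge (7,11)–(1,10): clear
  midpoint (29/2,4) outside
  → clear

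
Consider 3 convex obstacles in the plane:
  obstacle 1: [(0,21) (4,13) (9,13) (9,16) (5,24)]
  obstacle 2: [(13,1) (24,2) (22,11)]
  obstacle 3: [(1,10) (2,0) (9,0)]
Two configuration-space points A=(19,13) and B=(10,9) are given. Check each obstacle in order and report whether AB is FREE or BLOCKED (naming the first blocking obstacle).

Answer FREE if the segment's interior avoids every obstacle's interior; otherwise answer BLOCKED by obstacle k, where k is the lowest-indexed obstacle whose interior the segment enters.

FREE

Obstacle 1 [(0,21) (4,13) (9,13) (9,16) (5,24)]:
  edge (0,21)–(4,13): clear
  edge (4,13)–(9,13): clear
  edge (9,13)–(9,16): clear
  edge (9,16)–(5,24): clear
  edge (5,24)–(0,21): clear
  midpoint (29/2,11) outside
  → clear
Obstacle 2 [(13,1) (24,2) (22,11)]:
  edge (13,1)–(24,2): clear
  edge (24,2)–(22,11): clear
  edge (22,11)–(13,1): clear
  midpoint (29/2,11) outside
  → clear
Obstacle 3 [(1,10) (2,0) (9,0)]:
  edge (1,10)–(2,0): clear
  edge (2,0)–(9,0): clear
  edge (9,0)–(1,10): clear
  midpoint (29/2,11) outside
  → clear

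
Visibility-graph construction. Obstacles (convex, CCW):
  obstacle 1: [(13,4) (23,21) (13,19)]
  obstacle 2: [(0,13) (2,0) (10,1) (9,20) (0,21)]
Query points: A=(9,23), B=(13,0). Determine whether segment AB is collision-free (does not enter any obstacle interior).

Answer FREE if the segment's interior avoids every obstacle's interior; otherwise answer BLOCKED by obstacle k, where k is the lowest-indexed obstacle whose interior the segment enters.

FREE

Obstacle 1 [(13,4) (23,21) (13,19)]:
  edge (13,4)–(23,21): clear
  edge (23,21)–(13,19): clear
  edge (13,19)–(13,4): clear
  midpoint (11,23/2) outside
  → clear
Obstacle 2 [(0,13) (2,0) (10,1) (9,20) (0,21)]:
  edge (0,13)–(2,0): clear
  edge (2,0)–(10,1): clear
  edge (10,1)–(9,20): clear
  edge (9,20)–(0,21): clear
  edge (0,21)–(0,13): clear
  midpoint (11,23/2) outside
  → clear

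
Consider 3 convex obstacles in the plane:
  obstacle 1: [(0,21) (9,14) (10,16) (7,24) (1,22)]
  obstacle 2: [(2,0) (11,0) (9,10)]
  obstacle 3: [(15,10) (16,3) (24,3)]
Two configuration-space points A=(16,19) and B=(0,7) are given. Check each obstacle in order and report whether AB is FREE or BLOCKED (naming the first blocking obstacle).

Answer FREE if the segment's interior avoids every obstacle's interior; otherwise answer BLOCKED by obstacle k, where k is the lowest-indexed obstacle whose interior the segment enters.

FREE

Obstacle 1 [(0,21) (9,14) (10,16) (7,24) (1,22)]:
  edge (0,21)–(9,14): clear
  edge (9,14)–(10,16): clear
  edge (10,16)–(7,24): clear
  edge (7,24)–(1,22): clear
  edge (1,22)–(0,21): clear
  midpoint (8,13) outside
  → clear
Obstacle 2 [(2,0) (11,0) (9,10)]:
  edge (2,0)–(11,0): clear
  edge (11,0)–(9,10): clear
  edge (9,10)–(2,0): clear
  midpoint (8,13) outside
  → clear
Obstacle 3 [(15,10) (16,3) (24,3)]:
  edge (15,10)–(16,3): clear
  edge (16,3)–(24,3): clear
  edge (24,3)–(15,10): clear
  midpoint (8,13) outside
  → clear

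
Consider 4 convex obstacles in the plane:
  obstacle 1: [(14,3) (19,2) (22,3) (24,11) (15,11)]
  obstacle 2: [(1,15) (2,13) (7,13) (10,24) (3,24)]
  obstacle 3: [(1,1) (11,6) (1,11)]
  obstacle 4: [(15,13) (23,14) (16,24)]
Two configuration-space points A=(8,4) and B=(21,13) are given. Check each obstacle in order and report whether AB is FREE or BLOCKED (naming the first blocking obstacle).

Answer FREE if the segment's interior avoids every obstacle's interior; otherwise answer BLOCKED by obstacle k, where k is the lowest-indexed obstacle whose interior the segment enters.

BLOCKED by obstacle 1

Obstacle 1 [(14,3) (19,2) (22,3) (24,11) (15,11)]:
  edge (14,3)–(19,2): clear
  edge (19,2)–(22,3): clear
  edge (22,3)–(24,11): clear
  edge (24,11)–(15,11): crosses AB
  edge (15,11)–(14,3): crosses AB
  → BLOCKED
Obstacle 2 [(1,15) (2,13) (7,13) (10,24) (3,24)]:
  edge (1,15)–(2,13): clear
  edge (2,13)–(7,13): clear
  edge (7,13)–(10,24): clear
  edge (10,24)–(3,24): clear
  edge (3,24)–(1,15): clear
  midpoint (29/2,17/2) outside
  → clear
Obstacle 3 [(1,1) (11,6) (1,11)]:
  edge (1,1)–(11,6): crosses AB
  edge (11,6)–(1,11): crosses AB
  edge (1,11)–(1,1): clear
  → BLOCKED
Obstacle 4 [(15,13) (23,14) (16,24)]:
  edge (15,13)–(23,14): clear
  edge (23,14)–(16,24): clear
  edge (16,24)–(15,13): clear
  midpoint (29/2,17/2) outside
  → clear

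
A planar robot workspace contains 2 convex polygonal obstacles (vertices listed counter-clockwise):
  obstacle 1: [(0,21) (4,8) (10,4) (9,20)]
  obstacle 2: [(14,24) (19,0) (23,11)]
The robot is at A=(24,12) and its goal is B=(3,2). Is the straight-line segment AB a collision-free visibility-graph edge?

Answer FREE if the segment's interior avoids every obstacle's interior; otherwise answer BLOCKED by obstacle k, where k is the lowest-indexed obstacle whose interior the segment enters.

Obstacle 1 [(0,21) (4,8) (10,4) (9,20)]:
  edge (0,21)–(4,8): clear
  edge (4,8)–(10,4): crosses AB
  edge (10,4)–(9,20): crosses AB
  edge (9,20)–(0,21): clear
  → BLOCKED
Obstacle 2 [(14,24) (19,0) (23,11)]:
  edge (14,24)–(19,0): crosses AB
  edge (19,0)–(23,11): clear
  edge (23,11)–(14,24): crosses AB
  → BLOCKED

BLOCKED by obstacle 1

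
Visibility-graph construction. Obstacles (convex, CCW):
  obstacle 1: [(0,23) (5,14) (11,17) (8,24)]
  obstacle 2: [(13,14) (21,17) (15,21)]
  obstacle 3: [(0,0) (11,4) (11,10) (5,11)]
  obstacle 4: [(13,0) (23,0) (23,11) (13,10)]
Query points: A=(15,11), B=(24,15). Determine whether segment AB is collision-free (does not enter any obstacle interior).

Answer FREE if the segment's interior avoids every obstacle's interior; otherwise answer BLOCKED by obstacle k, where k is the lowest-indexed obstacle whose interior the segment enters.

FREE

Obstacle 1 [(0,23) (5,14) (11,17) (8,24)]:
  edge (0,23)–(5,14): clear
  edge (5,14)–(11,17): clear
  edge (11,17)–(8,24): clear
  edge (8,24)–(0,23): clear
  midpoint (39/2,13) outside
  → clear
Obstacle 2 [(13,14) (21,17) (15,21)]:
  edge (13,14)–(21,17): clear
  edge (21,17)–(15,21): clear
  edge (15,21)–(13,14): clear
  midpoint (39/2,13) outside
  → clear
Obstacle 3 [(0,0) (11,4) (11,10) (5,11)]:
  edge (0,0)–(11,4): clear
  edge (11,4)–(11,10): clear
  edge (11,10)–(5,11): clear
  edge (5,11)–(0,0): clear
  midpoint (39/2,13) outside
  → clear
Obstacle 4 [(13,0) (23,0) (23,11) (13,10)]:
  edge (13,0)–(23,0): clear
  edge (23,0)–(23,11): clear
  edge (23,11)–(13,10): clear
  edge (13,10)–(13,0): clear
  midpoint (39/2,13) outside
  → clear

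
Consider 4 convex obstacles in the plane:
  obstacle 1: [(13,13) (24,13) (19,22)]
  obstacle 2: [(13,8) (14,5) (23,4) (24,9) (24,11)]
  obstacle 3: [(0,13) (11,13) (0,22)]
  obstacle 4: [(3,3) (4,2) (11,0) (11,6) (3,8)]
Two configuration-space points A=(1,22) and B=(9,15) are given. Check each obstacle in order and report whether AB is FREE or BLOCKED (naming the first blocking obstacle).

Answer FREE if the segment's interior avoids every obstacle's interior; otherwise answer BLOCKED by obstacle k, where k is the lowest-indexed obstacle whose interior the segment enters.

Obstacle 1 [(13,13) (24,13) (19,22)]:
  edge (13,13)–(24,13): clear
  edge (24,13)–(19,22): clear
  edge (19,22)–(13,13): clear
  midpoint (5,37/2) outside
  → clear
Obstacle 2 [(13,8) (14,5) (23,4) (24,9) (24,11)]:
  edge (13,8)–(14,5): clear
  edge (14,5)–(23,4): clear
  edge (23,4)–(24,9): clear
  edge (24,9)–(24,11): clear
  edge (24,11)–(13,8): clear
  midpoint (5,37/2) outside
  → clear
Obstacle 3 [(0,13) (11,13) (0,22)]:
  edge (0,13)–(11,13): clear
  edge (11,13)–(0,22): clear
  edge (0,22)–(0,13): clear
  midpoint (5,37/2) outside
  → clear
Obstacle 4 [(3,3) (4,2) (11,0) (11,6) (3,8)]:
  edge (3,3)–(4,2): clear
  edge (4,2)–(11,0): clear
  edge (11,0)–(11,6): clear
  edge (11,6)–(3,8): clear
  edge (3,8)–(3,3): clear
  midpoint (5,37/2) outside
  → clear

FREE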